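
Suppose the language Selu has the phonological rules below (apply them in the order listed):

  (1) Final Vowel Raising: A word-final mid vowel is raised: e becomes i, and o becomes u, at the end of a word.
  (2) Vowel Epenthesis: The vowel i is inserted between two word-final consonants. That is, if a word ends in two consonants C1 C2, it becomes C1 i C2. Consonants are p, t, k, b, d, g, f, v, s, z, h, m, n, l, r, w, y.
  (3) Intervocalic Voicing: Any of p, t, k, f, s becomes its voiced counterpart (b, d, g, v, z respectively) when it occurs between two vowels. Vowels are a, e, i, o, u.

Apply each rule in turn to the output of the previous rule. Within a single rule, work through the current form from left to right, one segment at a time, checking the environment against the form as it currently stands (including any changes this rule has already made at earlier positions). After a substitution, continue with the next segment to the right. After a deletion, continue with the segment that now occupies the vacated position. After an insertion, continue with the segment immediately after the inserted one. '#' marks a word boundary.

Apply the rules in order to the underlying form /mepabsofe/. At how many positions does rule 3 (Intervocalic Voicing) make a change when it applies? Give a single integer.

(1) Final Vowel Raising: [mepabsofe] → [mepabsofi]
(2) Vowel Epenthesis: no change — [mepabsofi]
(3) Intervocalic Voicing: [mepabsofi] → [mebabsovi]
Rule 3 changed 2 position(s).

2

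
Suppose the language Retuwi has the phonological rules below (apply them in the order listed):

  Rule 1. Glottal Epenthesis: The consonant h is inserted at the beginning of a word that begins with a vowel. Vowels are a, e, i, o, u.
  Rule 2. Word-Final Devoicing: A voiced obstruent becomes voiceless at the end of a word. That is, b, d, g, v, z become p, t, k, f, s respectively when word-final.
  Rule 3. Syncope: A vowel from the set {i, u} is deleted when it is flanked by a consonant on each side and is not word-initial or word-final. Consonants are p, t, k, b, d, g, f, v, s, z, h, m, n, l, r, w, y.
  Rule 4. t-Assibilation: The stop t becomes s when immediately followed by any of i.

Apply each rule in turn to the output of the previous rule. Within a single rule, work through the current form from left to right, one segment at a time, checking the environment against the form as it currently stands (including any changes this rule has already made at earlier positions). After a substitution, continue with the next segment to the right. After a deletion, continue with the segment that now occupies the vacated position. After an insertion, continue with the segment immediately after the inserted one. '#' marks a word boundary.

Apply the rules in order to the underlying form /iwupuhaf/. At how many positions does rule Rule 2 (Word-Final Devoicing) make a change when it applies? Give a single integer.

0

Rule 1 Glottal Epenthesis: [iwupuhaf] → [hiwupuhaf]
Rule 2 Word-Final Devoicing: no change — [hiwupuhaf]
Rule 3 Syncope: [hiwupuhaf] → [hwphaf]
Rule 4 t-Assibilation: no change — [hwphaf]
Rule Rule 2 changed 0 position(s).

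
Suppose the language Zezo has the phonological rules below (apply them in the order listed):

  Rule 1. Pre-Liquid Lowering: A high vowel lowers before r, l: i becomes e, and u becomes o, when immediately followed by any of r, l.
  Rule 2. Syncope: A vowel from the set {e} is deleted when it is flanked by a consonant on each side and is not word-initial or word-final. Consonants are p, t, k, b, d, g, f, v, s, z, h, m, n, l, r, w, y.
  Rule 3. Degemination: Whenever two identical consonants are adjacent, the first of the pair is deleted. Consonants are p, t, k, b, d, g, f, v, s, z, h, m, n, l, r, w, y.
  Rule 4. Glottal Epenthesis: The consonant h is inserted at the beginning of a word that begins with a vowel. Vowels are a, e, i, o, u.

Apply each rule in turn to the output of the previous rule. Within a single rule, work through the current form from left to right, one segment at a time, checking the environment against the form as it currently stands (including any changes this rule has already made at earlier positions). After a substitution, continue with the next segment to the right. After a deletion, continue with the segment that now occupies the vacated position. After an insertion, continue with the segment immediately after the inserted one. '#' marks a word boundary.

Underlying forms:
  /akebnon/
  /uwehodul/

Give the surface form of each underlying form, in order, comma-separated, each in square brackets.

[hakbnon], [huwhodol]

/akebnon/:
  Rule 1 Pre-Liquid Lowering: no change — [akebnon]
  Rule 2 Syncope: [akebnon] → [akbnon]
  Rule 3 Degemination: no change — [akbnon]
  Rule 4 Glottal Epenthesis: [akbnon] → [hakbnon]
/uwehodul/:
  Rule 1 Pre-Liquid Lowering: [uwehodul] → [uwehodol]
  Rule 2 Syncope: [uwehodol] → [uwhodol]
  Rule 3 Degemination: no change — [uwhodol]
  Rule 4 Glottal Epenthesis: [uwhodol] → [huwhodol]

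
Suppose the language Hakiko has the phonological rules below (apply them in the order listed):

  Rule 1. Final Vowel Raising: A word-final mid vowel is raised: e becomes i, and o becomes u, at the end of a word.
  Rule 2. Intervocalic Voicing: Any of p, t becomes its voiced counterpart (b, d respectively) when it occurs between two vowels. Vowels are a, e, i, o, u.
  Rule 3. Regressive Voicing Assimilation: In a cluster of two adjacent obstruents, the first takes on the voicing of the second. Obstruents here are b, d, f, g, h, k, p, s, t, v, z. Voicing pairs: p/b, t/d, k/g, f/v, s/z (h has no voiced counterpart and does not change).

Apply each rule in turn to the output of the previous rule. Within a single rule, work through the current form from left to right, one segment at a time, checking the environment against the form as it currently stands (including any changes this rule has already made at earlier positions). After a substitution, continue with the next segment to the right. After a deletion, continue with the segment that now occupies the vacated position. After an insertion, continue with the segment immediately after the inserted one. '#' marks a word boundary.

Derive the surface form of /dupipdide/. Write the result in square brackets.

Rule 1 Final Vowel Raising: [dupipdide] → [dupipdidi]
Rule 2 Intervocalic Voicing: [dupipdidi] → [dubipdidi]
Rule 3 Regressive Voicing Assimilation: [dubipdidi] → [dubibdidi]

[dubibdidi]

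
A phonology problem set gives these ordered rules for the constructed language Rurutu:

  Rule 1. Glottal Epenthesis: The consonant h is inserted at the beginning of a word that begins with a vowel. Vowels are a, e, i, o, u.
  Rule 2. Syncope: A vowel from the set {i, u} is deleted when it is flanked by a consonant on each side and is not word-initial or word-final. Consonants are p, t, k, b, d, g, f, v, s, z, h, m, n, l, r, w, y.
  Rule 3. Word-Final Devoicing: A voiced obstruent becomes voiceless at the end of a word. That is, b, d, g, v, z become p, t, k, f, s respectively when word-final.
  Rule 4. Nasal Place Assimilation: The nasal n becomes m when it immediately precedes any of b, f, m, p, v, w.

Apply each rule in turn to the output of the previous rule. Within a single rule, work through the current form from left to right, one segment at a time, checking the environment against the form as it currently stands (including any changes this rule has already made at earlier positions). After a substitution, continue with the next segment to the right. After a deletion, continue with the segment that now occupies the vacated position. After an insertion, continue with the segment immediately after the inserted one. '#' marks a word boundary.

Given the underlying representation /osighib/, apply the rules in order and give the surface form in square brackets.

[hosghp]

Rule 1 Glottal Epenthesis: [osighib] → [hosighib]
Rule 2 Syncope: [hosighib] → [hosghb]
Rule 3 Word-Final Devoicing: [hosghb] → [hosghp]
Rule 4 Nasal Place Assimilation: no change — [hosghp]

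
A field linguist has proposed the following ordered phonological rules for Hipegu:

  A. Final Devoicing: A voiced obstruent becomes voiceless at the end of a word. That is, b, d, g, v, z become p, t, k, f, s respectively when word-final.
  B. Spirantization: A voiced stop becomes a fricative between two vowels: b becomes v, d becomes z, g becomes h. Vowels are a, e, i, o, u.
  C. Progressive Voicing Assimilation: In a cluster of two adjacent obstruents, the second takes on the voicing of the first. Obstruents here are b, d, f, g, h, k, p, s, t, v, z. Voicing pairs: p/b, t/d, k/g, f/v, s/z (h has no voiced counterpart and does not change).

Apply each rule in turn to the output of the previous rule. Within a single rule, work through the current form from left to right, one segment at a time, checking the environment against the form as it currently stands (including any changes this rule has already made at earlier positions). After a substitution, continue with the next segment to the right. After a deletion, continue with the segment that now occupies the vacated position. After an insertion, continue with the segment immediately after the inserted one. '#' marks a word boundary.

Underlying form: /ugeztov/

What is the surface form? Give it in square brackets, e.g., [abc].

A Final Devoicing: [ugeztov] → [ugeztof]
B Spirantization: [ugeztof] → [uheztof]
C Progressive Voicing Assimilation: [uheztof] → [uhezdof]

[uhezdof]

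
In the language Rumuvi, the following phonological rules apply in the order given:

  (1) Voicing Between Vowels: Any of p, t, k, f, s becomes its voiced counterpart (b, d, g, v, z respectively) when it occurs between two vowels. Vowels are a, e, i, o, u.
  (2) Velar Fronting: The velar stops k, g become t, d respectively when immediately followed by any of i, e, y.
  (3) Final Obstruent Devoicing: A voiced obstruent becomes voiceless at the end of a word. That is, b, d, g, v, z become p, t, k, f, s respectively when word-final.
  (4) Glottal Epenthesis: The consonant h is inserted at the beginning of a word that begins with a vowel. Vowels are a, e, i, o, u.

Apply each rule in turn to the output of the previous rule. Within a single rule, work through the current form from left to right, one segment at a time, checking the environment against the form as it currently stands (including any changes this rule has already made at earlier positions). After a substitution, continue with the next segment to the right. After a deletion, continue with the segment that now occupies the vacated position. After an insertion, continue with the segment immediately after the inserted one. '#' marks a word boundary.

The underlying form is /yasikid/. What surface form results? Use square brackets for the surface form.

[yazidit]

(1) Voicing Between Vowels: [yasikid] → [yazigid]
(2) Velar Fronting: [yazigid] → [yazidid]
(3) Final Obstruent Devoicing: [yazidid] → [yazidit]
(4) Glottal Epenthesis: no change — [yazidit]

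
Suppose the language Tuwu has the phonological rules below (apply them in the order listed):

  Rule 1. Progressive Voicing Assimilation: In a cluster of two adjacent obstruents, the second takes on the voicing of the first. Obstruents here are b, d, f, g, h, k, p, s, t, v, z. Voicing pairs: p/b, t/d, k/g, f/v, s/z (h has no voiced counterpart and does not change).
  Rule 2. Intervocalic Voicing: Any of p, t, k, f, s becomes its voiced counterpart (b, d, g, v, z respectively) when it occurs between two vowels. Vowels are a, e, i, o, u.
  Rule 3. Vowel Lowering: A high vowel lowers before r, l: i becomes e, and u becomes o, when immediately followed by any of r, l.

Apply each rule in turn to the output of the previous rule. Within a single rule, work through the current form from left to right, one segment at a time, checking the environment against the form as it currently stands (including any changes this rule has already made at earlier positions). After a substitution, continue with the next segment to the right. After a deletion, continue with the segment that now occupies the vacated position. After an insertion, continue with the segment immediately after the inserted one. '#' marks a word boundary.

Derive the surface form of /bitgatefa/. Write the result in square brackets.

Rule 1 Progressive Voicing Assimilation: [bitgatefa] → [bitkatefa]
Rule 2 Intervocalic Voicing: [bitkatefa] → [bitkadeva]
Rule 3 Vowel Lowering: no change — [bitkadeva]

[bitkadeva]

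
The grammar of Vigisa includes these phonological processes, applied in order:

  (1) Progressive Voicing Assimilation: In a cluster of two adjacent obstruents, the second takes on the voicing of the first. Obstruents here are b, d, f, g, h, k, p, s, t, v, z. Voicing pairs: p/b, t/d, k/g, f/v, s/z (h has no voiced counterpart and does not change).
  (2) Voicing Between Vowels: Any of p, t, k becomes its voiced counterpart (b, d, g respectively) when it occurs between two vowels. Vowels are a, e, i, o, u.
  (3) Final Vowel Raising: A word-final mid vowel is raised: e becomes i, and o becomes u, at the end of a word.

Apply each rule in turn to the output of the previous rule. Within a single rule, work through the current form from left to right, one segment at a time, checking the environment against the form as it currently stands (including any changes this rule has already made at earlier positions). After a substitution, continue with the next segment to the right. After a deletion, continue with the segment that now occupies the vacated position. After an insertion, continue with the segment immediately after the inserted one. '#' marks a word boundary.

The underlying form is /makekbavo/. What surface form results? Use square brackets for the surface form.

[magekpavu]

(1) Progressive Voicing Assimilation: [makekbavo] → [makekpavo]
(2) Voicing Between Vowels: [makekpavo] → [magekpavo]
(3) Final Vowel Raising: [magekpavo] → [magekpavu]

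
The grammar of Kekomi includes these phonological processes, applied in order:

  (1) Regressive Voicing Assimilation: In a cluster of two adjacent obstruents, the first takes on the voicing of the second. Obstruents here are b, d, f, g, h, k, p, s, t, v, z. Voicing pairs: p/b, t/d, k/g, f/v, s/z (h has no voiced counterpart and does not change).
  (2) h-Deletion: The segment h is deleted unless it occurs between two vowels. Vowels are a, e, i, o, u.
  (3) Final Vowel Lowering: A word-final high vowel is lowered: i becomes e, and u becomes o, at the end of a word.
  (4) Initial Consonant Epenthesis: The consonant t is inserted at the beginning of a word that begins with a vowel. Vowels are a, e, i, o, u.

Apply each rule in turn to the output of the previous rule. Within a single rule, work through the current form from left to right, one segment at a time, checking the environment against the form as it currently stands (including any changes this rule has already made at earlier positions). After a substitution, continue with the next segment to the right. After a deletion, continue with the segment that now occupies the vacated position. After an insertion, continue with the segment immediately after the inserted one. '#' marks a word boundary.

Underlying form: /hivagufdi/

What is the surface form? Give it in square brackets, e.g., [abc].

(1) Regressive Voicing Assimilation: [hivagufdi] → [hivaguvdi]
(2) h-Deletion: [hivaguvdi] → [ivaguvdi]
(3) Final Vowel Lowering: [ivaguvdi] → [ivaguvde]
(4) Initial Consonant Epenthesis: [ivaguvde] → [tivaguvde]

[tivaguvde]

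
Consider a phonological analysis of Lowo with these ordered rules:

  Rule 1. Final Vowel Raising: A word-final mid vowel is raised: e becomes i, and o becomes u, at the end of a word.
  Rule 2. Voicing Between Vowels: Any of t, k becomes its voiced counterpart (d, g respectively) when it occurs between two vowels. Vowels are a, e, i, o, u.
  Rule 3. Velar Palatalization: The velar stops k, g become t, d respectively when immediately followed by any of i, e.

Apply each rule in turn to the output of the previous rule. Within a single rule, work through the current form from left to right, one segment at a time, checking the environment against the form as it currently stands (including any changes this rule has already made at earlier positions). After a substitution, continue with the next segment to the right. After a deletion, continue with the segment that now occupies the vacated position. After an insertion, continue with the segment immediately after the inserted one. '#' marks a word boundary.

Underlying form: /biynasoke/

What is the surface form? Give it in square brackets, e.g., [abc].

Rule 1 Final Vowel Raising: [biynasoke] → [biynasoki]
Rule 2 Voicing Between Vowels: [biynasoki] → [biynasogi]
Rule 3 Velar Palatalization: [biynasogi] → [biynasodi]

[biynasodi]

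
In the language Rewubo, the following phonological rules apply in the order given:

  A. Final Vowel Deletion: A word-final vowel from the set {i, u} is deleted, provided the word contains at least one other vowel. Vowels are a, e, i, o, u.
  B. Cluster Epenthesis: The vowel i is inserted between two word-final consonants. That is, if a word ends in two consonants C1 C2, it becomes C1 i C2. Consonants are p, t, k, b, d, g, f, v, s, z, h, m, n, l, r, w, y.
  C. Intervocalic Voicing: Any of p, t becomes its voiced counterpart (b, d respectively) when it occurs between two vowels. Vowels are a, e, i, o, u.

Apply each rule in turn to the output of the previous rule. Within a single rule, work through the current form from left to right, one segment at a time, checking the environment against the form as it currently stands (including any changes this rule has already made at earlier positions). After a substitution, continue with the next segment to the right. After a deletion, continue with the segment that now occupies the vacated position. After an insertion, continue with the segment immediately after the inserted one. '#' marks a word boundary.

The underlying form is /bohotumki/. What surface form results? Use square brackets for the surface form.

[bohodumik]

A Final Vowel Deletion: [bohotumki] → [bohotumk]
B Cluster Epenthesis: [bohotumk] → [bohotumik]
C Intervocalic Voicing: [bohotumik] → [bohodumik]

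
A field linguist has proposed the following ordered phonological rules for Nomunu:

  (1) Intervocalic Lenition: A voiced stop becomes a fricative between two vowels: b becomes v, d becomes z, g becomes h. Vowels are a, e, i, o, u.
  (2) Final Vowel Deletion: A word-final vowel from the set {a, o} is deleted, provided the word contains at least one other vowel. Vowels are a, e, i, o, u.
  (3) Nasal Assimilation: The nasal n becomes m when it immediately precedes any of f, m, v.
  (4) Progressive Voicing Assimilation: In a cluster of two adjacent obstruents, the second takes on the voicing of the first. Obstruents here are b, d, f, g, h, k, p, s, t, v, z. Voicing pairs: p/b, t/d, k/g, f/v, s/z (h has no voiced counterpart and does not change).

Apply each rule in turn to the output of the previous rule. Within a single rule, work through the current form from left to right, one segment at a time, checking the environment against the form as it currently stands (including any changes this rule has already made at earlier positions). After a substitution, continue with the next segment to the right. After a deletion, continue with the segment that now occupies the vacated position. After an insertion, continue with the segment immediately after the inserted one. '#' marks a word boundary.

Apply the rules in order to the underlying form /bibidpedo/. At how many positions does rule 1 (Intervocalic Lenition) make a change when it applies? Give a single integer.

(1) Intervocalic Lenition: [bibidpedo] → [bividpezo]
(2) Final Vowel Deletion: [bividpezo] → [bividpez]
(3) Nasal Assimilation: no change — [bividpez]
(4) Progressive Voicing Assimilation: [bividpez] → [bividbez]
Rule 1 changed 2 position(s).

2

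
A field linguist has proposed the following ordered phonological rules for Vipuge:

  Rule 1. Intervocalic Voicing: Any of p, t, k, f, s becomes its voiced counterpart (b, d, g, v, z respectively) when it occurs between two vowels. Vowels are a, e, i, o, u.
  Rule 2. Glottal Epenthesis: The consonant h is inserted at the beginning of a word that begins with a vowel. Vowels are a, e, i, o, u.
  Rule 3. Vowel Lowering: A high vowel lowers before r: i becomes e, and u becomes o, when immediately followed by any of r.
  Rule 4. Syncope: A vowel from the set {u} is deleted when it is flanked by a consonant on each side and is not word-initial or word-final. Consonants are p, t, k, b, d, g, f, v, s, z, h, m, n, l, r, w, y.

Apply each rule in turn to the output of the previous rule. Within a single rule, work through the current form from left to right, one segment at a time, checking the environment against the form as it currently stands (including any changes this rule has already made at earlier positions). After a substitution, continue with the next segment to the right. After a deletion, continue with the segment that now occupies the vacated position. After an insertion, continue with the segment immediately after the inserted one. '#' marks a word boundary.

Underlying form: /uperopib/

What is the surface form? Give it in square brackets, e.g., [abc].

Rule 1 Intervocalic Voicing: [uperopib] → [uberobib]
Rule 2 Glottal Epenthesis: [uberobib] → [huberobib]
Rule 3 Vowel Lowering: no change — [huberobib]
Rule 4 Syncope: [huberobib] → [hberobib]

[hberobib]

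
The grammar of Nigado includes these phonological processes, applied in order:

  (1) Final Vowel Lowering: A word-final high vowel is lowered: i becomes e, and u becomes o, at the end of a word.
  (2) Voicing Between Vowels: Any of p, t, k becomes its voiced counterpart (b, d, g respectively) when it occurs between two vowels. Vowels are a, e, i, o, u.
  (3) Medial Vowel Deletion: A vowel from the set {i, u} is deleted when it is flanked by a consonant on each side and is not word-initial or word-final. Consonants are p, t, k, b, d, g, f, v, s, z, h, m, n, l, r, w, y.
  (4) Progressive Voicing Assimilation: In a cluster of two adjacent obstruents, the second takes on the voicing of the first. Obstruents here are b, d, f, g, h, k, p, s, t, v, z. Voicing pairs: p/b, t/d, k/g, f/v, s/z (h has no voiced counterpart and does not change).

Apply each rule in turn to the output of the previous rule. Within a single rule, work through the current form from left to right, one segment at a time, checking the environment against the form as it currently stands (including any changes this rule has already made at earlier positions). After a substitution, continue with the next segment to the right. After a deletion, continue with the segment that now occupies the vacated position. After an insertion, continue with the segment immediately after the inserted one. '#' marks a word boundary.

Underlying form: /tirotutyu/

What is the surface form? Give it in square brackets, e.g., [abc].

[troddyo]

(1) Final Vowel Lowering: [tirotutyu] → [tirotutyo]
(2) Voicing Between Vowels: [tirotutyo] → [tirodutyo]
(3) Medial Vowel Deletion: [tirodutyo] → [trodtyo]
(4) Progressive Voicing Assimilation: [trodtyo] → [troddyo]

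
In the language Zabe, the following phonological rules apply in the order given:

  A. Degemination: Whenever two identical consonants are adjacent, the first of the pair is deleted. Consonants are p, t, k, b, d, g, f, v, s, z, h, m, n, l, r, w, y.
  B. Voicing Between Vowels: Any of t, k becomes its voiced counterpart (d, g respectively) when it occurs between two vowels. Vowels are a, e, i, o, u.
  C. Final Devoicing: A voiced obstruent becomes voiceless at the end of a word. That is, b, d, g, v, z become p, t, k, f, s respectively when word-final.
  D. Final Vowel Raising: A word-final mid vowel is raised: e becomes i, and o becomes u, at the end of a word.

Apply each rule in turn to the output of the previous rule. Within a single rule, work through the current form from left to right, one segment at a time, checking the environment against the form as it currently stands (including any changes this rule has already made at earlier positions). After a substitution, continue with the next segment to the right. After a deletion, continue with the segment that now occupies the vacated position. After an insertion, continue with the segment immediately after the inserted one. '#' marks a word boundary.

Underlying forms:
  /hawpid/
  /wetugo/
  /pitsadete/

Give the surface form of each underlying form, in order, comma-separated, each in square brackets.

[hawpit], [wedugu], [pitsadedi]

/hawpid/:
  A Degemination: no change — [hawpid]
  B Voicing Between Vowels: no change — [hawpid]
  C Final Devoicing: [hawpid] → [hawpit]
  D Final Vowel Raising: no change — [hawpit]
/wetugo/:
  A Degemination: no change — [wetugo]
  B Voicing Between Vowels: [wetugo] → [wedugo]
  C Final Devoicing: no change — [wedugo]
  D Final Vowel Raising: [wedugo] → [wedugu]
/pitsadete/:
  A Degemination: no change — [pitsadete]
  B Voicing Between Vowels: [pitsadete] → [pitsadede]
  C Final Devoicing: no change — [pitsadede]
  D Final Vowel Raising: [pitsadede] → [pitsadedi]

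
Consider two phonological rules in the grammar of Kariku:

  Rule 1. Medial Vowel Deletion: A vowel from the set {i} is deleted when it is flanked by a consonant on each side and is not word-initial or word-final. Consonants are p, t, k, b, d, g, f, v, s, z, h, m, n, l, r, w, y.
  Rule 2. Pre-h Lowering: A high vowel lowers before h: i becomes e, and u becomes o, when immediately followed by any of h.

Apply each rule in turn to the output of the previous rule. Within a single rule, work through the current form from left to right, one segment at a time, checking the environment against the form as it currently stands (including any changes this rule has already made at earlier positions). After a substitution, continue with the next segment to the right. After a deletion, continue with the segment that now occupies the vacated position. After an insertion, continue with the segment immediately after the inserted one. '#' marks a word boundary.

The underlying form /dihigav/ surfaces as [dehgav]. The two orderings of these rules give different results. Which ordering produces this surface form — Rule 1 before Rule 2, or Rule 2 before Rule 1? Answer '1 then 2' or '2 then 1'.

Order 1 then 2:
  1 Medial Vowel Deletion: [dihigav] → [dhgav]
  2 Pre-h Lowering: no change — [dhgav]
  result: [dhgav]
Order 2 then 1:
  2 Pre-h Lowering: [dihigav] → [dehigav]
  1 Medial Vowel Deletion: [dehigav] → [dehgav]
  result: [dehgav]

2 then 1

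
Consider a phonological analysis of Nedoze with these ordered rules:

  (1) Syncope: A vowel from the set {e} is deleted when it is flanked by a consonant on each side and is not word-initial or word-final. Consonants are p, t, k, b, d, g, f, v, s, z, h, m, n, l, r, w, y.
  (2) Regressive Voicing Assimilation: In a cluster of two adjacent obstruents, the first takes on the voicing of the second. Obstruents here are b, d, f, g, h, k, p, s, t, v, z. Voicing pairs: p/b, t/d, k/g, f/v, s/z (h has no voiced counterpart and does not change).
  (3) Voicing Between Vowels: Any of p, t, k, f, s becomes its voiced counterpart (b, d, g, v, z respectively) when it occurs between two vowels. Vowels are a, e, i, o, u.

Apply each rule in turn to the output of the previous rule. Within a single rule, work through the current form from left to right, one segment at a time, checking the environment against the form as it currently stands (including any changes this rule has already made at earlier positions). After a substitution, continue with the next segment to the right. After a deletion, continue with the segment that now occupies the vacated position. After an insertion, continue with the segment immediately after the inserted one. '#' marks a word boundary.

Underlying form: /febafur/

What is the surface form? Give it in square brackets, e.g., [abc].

[vbavur]

(1) Syncope: [febafur] → [fbafur]
(2) Regressive Voicing Assimilation: [fbafur] → [vbafur]
(3) Voicing Between Vowels: [vbafur] → [vbavur]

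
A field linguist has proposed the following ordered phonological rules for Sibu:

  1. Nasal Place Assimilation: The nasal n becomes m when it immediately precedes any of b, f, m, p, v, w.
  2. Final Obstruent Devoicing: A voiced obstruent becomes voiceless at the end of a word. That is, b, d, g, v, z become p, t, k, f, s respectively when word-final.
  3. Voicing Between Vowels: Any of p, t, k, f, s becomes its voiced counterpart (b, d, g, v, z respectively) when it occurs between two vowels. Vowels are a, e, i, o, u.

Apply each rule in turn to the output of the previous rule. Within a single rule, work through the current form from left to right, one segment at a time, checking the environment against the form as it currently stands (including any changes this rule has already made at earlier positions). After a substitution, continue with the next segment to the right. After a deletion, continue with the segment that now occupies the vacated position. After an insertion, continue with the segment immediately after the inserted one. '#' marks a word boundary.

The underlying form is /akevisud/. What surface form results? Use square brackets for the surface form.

1 Nasal Place Assimilation: no change — [akevisud]
2 Final Obstruent Devoicing: [akevisud] → [akevisut]
3 Voicing Between Vowels: [akevisut] → [agevizut]

[agevizut]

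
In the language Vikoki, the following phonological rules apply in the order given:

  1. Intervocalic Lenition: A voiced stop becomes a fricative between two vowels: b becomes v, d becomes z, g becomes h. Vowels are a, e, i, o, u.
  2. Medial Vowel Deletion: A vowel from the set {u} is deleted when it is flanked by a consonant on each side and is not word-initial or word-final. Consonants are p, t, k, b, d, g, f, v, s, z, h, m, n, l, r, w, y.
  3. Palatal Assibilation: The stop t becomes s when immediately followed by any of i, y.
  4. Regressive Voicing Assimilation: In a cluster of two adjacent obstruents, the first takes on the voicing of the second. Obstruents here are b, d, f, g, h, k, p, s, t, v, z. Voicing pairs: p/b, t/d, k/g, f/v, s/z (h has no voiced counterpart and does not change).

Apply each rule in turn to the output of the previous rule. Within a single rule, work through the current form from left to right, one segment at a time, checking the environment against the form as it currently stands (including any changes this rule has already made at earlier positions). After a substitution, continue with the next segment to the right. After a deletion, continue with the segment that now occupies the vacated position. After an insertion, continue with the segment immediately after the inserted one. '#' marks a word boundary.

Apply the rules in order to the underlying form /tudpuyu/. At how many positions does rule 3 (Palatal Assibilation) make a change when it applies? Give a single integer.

1 Intervocalic Lenition: no change — [tudpuyu]
2 Medial Vowel Deletion: [tudpuyu] → [tdpyu]
3 Palatal Assibilation: no change — [tdpyu]
4 Regressive Voicing Assimilation: [tdpyu] → [dtpyu]
Rule 3 changed 0 position(s).

0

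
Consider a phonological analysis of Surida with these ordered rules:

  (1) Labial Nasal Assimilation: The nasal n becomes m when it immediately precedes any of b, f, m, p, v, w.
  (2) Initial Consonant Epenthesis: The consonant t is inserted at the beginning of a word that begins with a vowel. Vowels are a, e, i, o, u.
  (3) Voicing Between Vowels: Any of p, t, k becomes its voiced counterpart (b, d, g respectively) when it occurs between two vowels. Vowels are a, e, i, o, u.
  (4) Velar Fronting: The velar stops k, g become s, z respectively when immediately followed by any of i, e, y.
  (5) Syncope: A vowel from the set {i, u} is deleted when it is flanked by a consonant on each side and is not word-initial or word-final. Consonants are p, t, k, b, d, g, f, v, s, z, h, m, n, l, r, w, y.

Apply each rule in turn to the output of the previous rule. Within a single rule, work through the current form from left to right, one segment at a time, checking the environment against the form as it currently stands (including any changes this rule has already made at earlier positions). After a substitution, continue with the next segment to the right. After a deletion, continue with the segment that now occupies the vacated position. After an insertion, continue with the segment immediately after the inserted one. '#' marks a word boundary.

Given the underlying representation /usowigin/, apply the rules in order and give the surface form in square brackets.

(1) Labial Nasal Assimilation: no change — [usowigin]
(2) Initial Consonant Epenthesis: [usowigin] → [tusowigin]
(3) Voicing Between Vowels: no change — [tusowigin]
(4) Velar Fronting: [tusowigin] → [tusowizin]
(5) Syncope: [tusowizin] → [tsowzn]

[tsowzn]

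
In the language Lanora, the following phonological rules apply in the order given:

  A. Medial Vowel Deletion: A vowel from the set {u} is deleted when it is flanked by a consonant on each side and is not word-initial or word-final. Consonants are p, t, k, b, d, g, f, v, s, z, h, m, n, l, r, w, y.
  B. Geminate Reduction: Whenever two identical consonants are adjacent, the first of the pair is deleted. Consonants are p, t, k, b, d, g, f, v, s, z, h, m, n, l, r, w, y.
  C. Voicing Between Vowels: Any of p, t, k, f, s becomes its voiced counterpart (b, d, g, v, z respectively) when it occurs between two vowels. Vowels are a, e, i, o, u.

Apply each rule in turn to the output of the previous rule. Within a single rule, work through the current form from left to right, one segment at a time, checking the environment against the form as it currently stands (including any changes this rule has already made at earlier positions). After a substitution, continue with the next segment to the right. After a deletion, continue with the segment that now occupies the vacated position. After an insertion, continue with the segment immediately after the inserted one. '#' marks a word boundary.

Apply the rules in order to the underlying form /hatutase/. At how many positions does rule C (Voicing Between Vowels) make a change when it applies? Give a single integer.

2

A Medial Vowel Deletion: [hatutase] → [hattase]
B Geminate Reduction: [hattase] → [hatase]
C Voicing Between Vowels: [hatase] → [hadaze]
Rule C changed 2 position(s).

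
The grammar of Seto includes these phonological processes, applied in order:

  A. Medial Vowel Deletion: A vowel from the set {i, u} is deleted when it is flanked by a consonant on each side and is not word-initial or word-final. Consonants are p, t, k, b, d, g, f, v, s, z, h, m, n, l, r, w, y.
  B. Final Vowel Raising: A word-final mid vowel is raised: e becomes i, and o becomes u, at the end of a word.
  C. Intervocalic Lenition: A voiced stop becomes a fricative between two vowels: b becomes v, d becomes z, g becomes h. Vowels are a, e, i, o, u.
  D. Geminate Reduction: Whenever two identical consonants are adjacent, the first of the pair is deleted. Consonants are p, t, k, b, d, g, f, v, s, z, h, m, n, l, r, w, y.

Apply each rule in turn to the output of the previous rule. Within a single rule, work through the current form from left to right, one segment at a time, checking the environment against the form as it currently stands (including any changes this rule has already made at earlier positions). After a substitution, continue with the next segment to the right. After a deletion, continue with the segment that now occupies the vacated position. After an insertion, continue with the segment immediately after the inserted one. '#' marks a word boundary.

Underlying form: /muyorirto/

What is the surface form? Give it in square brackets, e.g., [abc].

[myortu]

A Medial Vowel Deletion: [muyorirto] → [myorrto]
B Final Vowel Raising: [myorrto] → [myorrtu]
C Intervocalic Lenition: no change — [myorrtu]
D Geminate Reduction: [myorrtu] → [myortu]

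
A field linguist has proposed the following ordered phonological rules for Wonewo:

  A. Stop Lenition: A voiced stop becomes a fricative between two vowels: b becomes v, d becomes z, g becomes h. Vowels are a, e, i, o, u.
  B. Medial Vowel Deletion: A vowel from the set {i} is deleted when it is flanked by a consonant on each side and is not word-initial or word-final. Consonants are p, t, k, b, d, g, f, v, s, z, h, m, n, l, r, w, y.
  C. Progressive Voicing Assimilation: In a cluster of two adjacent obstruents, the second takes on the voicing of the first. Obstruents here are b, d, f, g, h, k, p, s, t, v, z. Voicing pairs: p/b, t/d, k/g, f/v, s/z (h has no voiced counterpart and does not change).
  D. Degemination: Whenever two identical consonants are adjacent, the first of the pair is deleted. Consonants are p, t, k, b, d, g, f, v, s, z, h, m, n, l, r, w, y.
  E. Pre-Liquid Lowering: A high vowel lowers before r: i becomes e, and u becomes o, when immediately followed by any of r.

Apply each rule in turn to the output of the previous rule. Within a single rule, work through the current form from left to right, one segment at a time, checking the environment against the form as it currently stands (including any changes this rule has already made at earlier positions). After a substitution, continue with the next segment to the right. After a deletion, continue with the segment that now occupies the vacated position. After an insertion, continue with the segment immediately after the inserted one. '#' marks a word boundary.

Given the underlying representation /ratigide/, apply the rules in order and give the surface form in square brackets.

[rathse]

A Stop Lenition: [ratigide] → [ratihize]
B Medial Vowel Deletion: [ratihize] → [rathze]
C Progressive Voicing Assimilation: [rathze] → [rathse]
D Degemination: no change — [rathse]
E Pre-Liquid Lowering: no change — [rathse]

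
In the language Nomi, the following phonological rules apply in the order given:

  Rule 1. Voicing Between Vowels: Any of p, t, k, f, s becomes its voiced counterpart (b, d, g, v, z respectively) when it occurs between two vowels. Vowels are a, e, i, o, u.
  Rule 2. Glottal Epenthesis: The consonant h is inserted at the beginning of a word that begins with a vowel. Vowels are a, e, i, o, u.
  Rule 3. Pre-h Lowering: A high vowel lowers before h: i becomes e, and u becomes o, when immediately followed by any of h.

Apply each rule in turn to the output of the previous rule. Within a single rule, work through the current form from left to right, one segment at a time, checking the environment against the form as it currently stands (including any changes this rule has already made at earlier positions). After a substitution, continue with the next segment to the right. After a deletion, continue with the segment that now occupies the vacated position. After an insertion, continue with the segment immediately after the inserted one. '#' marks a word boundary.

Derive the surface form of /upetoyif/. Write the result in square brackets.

Rule 1 Voicing Between Vowels: [upetoyif] → [ubedoyif]
Rule 2 Glottal Epenthesis: [ubedoyif] → [hubedoyif]
Rule 3 Pre-h Lowering: no change — [hubedoyif]

[hubedoyif]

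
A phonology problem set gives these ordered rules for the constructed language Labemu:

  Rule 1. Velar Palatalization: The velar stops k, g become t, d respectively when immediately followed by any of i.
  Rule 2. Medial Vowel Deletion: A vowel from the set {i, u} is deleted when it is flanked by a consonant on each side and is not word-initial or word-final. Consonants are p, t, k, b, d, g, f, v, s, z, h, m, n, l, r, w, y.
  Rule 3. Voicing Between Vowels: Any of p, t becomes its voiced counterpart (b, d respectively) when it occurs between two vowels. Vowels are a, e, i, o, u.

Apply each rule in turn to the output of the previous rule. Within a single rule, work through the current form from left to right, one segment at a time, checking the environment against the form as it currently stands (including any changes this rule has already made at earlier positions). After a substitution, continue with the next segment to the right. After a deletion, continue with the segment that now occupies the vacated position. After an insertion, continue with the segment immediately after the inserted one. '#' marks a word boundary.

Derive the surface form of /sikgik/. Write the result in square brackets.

Rule 1 Velar Palatalization: [sikgik] → [sikdik]
Rule 2 Medial Vowel Deletion: [sikdik] → [skdk]
Rule 3 Voicing Between Vowels: no change — [skdk]

[skdk]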